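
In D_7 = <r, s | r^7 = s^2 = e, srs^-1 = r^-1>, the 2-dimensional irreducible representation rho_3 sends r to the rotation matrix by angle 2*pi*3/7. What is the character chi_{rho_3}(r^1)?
chi_{rho_3}(r^1) = 2*cos(2*pi*3*1/7) = -2*cos(pi/7)

Justification: rho_3(r^1) is rotation by angle 2*pi*3*1/7, whose trace is 2*cos(2*pi*3*1/7) = -2*cos(pi/7).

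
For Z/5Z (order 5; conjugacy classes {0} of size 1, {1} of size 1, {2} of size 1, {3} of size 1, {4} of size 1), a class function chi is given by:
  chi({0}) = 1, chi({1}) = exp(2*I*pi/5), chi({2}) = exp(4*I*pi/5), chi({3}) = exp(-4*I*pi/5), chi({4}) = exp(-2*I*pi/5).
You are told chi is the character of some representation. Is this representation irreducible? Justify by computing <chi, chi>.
Irreducible: <chi, chi> = 1.

Details: <chi, chi> = (1/|G|) sum_C |C| * |chi(C)|^2 = (1/5)[1*|1|^2 + 1*|exp(2*I*pi/5)|^2 + 1*|exp(4*I*pi/5)|^2 + 1*|exp(-4*I*pi/5)|^2 + 1*|exp(-2*I*pi/5)|^2]
  = (1/5)[(1) + (1) + (1) + (1) + (1)] = 5/5 = 1.
(Exp terms are combined using exp(i*s)*conj(exp(i*t)) = exp(i*(s-t)), and sums of them are collapsed using the identity that for every m > 1 the m distinct m-th roots of unity sum to 0, e.g. 1 + exp(2*I*pi/3) + exp(-2*I*pi/3) = 0.)
A character is irreducible iff <chi, chi> = 1, so this representation is irreducible.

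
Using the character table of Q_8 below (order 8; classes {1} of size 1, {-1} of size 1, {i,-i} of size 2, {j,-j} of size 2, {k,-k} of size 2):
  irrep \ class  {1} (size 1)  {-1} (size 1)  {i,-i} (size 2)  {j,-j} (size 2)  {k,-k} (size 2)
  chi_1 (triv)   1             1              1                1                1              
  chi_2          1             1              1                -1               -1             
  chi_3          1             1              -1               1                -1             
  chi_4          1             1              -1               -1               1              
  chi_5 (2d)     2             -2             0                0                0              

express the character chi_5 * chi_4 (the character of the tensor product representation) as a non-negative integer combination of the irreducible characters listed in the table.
chi_5 tensor chi_4 = chi_5 (all other irreducibles have multiplicity 0).

Working: The character of a tensor product is the pointwise product (chi_5 * chi_4)(C) = chi_5(C) * chi_4(C):
  {1}: (2)*(1), {-1}: (-2)*(1), {i,-i}: (0)*(-1), {j,-j}: (0)*(-1), {k,-k}: (0)*(1)
so (chi_5 * chi_4) takes values
  {1} -> 2, {-1} -> -2, {i,-i} -> 0, {j,-j} -> 0, {k,-k} -> 0.
Now take the inner product of this character with each irreducible chi from the table, <chi_5*chi_4, chi> = (1/8) sum_C |C| (chi_5*chi_4)(C) conj(chi(C)):
  <chi_5*chi_4, chi_1> = (1/8)[1*(2)*conj(1) + 1*(-2)*conj(1) + 2*(0)*conj(1) + 2*(0)*conj(1) + 2*(0)*conj(1)]
      = (1/8)[(2) + (-2) + (0) + (0) + (0)] = 0/8 = 0
  <chi_5*chi_4, chi_2> = (1/8)[1*(2)*conj(1) + 1*(-2)*conj(1) + 2*(0)*conj(1) + 2*(0)*conj(-1) + 2*(0)*conj(-1)]
      = (1/8)[(2) + (-2) + (0) + (0) + (0)] = 0/8 = 0
  <chi_5*chi_4, chi_3> = (1/8)[1*(2)*conj(1) + 1*(-2)*conj(1) + 2*(0)*conj(-1) + 2*(0)*conj(1) + 2*(0)*conj(-1)]
      = (1/8)[(2) + (-2) + (0) + (0) + (0)] = 0/8 = 0
  <chi_5*chi_4, chi_4> = (1/8)[1*(2)*conj(1) + 1*(-2)*conj(1) + 2*(0)*conj(-1) + 2*(0)*conj(-1) + 2*(0)*conj(1)]
      = (1/8)[(2) + (-2) + (0) + (0) + (0)] = 0/8 = 0
  <chi_5*chi_4, chi_5> = (1/8)[1*(2)*conj(2) + 1*(-2)*conj(-2) + 2*(0)*conj(0) + 2*(0)*conj(0) + 2*(0)*conj(0)]
      = (1/8)[(4) + (4) + (0) + (0) + (0)] = 8/8 = 1
Hence the multiplicities are chi_5: 1. Dimension check: dim(chi_5)*dim(chi_4) = 2*1 = 2 and sum (mult * dim) = 1*2 = 2.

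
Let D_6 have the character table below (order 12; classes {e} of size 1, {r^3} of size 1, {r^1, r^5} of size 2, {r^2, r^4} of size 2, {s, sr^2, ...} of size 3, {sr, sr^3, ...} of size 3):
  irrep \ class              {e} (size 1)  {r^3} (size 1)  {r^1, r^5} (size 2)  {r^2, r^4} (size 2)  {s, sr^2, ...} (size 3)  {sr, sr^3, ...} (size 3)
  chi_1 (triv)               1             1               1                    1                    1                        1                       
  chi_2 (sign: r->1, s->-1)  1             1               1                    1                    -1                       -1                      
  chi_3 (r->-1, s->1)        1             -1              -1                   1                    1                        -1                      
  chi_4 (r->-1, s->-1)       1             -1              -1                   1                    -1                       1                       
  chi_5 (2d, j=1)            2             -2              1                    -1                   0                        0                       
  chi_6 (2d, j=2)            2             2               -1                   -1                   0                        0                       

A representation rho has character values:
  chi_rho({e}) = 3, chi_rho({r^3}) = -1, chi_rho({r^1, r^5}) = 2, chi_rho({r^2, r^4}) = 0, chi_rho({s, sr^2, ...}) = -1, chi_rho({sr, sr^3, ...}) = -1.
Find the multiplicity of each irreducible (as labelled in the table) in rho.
Multiplicities: chi_1: 0, chi_2: 1, chi_3: 0, chi_4: 0, chi_5: 1, chi_6: 0.

Solution. Use <chi_rho, chi> = (1/|G|) sum_C |C| * chi_rho(C) * conj(chi(C)) with |G| = 12 for each irreducible chi in the table:
  <chi_rho, chi_1> = (1/12)[1*(3)*conj(1) + 1*(-1)*conj(1) + 2*(2)*conj(1) + 2*(0)*conj(1) + 3*(-1)*conj(1) + 3*(-1)*conj(1)]
      = (1/12)[(3) + (-1) + (4) + (0) + (-3) + (-3)] = 0/12 = 0
  <chi_rho, chi_2> = (1/12)[1*(3)*conj(1) + 1*(-1)*conj(1) + 2*(2)*conj(1) + 2*(0)*conj(1) + 3*(-1)*conj(-1) + 3*(-1)*conj(-1)]
      = (1/12)[(3) + (-1) + (4) + (0) + (3) + (3)] = 12/12 = 1
  <chi_rho, chi_3> = (1/12)[1*(3)*conj(1) + 1*(-1)*conj(-1) + 2*(2)*conj(-1) + 2*(0)*conj(1) + 3*(-1)*conj(1) + 3*(-1)*conj(-1)]
      = (1/12)[(3) + (1) + (-4) + (0) + (-3) + (3)] = 0/12 = 0
  <chi_rho, chi_4> = (1/12)[1*(3)*conj(1) + 1*(-1)*conj(-1) + 2*(2)*conj(-1) + 2*(0)*conj(1) + 3*(-1)*conj(-1) + 3*(-1)*conj(1)]
      = (1/12)[(3) + (1) + (-4) + (0) + (3) + (-3)] = 0/12 = 0
  <chi_rho, chi_5> = (1/12)[1*(3)*conj(2) + 1*(-1)*conj(-2) + 2*(2)*conj(1) + 2*(0)*conj(-1) + 3*(-1)*conj(0) + 3*(-1)*conj(0)]
      = (1/12)[(6) + (2) + (4) + (0) + (0) + (0)] = 12/12 = 1
  <chi_rho, chi_6> = (1/12)[1*(3)*conj(2) + 1*(-1)*conj(2) + 2*(2)*conj(-1) + 2*(0)*conj(-1) + 3*(-1)*conj(0) + 3*(-1)*conj(0)]
      = (1/12)[(6) + (-2) + (-4) + (0) + (0) + (0)] = 0/12 = 0
Dimension check: dim(rho) = sum (mult * dim) = 0*1 + 1*1 + 0*1 + 0*1 + 1*2 + 0*2 = 3 = chi_rho(e) = 3.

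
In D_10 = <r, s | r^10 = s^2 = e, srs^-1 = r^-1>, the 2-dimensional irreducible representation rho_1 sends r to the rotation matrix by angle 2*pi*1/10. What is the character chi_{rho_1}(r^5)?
chi_{rho_1}(r^5) = 2*cos(2*pi*1*5/10) = -2

Details: rho_1(r^5) is rotation by angle 2*pi*1*5/10, whose trace is 2*cos(2*pi*1*5/10) = -2.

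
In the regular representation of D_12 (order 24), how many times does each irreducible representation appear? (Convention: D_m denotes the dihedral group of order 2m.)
Each irreducible V_i of dimension d_i appears with multiplicity d_i, i.e. rho_reg = (direct sum over all irreducibles V_i) d_i V_i. The irreducible dimensions for D_12 are 1, 1, 1, 1, 2, 2, 2, 2, 2: 4 irreducibles of dimension 1, each with multiplicity 1; 5 irreducibles of dimension 2, each with multiplicity 2. Total dimension 4*1*1 + 5*2*2 = 24 = |G|.

Explanation: General theorem: in the regular representation of a finite group G, each irreducible appears with multiplicity equal to its dimension. Check: dim(rho_reg) = sum d_i^2 = 1 + 1 + 1 + 1 + 4 + 4 + 4 + 4 + 4 = 24 = |G|.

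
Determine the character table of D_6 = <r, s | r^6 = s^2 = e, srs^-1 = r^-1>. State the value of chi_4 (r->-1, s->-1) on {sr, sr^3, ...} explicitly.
Conjugacy classes: {e} of size 1, {r^3} of size 1, {r^1, r^5} of size 2, {r^2, r^4} of size 2, {s, sr^2, ...} of size 3, {sr, sr^3, ...} of size 3.
Character table:
  irrep \ class              {e} (size 1)  {r^3} (size 1)  {r^1, r^5} (size 2)  {r^2, r^4} (size 2)  {s, sr^2, ...} (size 3)  {sr, sr^3, ...} (size 3)
  chi_1 (triv)               1             1               1                    1                    1                        1                       
  chi_2 (sign: r->1, s->-1)  1             1               1                    1                    -1                       -1                      
  chi_3 (r->-1, s->1)        1             -1              -1                   1                    1                        -1                      
  chi_4 (r->-1, s->-1)       1             -1              -1                   1                    -1                       1                       
  chi_5 (2d, j=1)            2             -2              1                    -1                   0                        0                       
  chi_6 (2d, j=2)            2             2               -1                   -1                   0                        0                       

Spot check: chi_4 (r->-1, s->-1) on {sr, sr^3, ...} = 1.

D_6 has order 2*6 = 12 with 6 conjugacy classes, hence 6 irreducibles. Sum of squared dims 1 + 1 + 1 + 1 + 4 + 4 = 12 = |G|. Linear characters come from the abelianisation; the 2-dimensional irreps have character r^k -> 2*cos(2*pi*j*k/6), reflections -> 0.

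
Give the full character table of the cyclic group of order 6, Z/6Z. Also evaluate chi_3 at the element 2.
Character table of Z/6Z (irreps indexed chi_0,...,chi_5 with chi_k(m) = zeta_6^(k*m), zeta_6 = exp(2*pi*i/6)):
  irrep \ class  {0} (size 1)  {1} (size 1)    {2} (size 1)    {3} (size 1)  {4} (size 1)    {5} (size 1)  
  chi_0          1             1               1               1             1               1             
  chi_1          1             exp(I*pi/3)     exp(2*I*pi/3)   -1            exp(-2*I*pi/3)  exp(-I*pi/3)  
  chi_2          1             exp(2*I*pi/3)   exp(-2*I*pi/3)  1             exp(2*I*pi/3)   exp(-2*I*pi/3)
  chi_3          1             -1              1               -1            1               -1            
  chi_4          1             exp(-2*I*pi/3)  exp(2*I*pi/3)   1             exp(-2*I*pi/3)  exp(2*I*pi/3) 
  chi_5          1             exp(-I*pi/3)    exp(-2*I*pi/3)  -1            exp(2*I*pi/3)   exp(I*pi/3)   

Spot check: chi_3(2) = zeta_6^(3*2) = zeta_6^6 = 1.

Details: Z/6Z is abelian, so all 6 irreducible complex representations are 1-dimensional. They are given by chi_k(m) = zeta_6^(k*m) for k = 0,...,5. Row orthogonality: sum_m chi_k(m) conj(chi_l(m)) = 6 * [k = l].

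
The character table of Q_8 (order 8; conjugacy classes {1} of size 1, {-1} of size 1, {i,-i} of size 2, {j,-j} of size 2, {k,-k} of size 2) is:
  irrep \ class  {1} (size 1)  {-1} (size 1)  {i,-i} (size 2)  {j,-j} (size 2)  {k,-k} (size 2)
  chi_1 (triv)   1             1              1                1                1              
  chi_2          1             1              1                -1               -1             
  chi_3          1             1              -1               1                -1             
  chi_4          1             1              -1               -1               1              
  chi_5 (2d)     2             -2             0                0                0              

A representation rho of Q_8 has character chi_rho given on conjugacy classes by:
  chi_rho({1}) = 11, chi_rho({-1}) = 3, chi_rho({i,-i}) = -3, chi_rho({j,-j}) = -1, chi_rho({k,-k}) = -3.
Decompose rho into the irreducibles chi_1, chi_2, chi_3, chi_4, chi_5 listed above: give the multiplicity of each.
Multiplicities: chi_1: 0, chi_2: 2, chi_3: 3, chi_4: 2, chi_5: 2.

Argument: Use <chi_rho, chi> = (1/|G|) sum_C |C| * chi_rho(C) * conj(chi(C)) with |G| = 8 for each irreducible chi in the table:
  <chi_rho, chi_1> = (1/8)[1*(11)*conj(1) + 1*(3)*conj(1) + 2*(-3)*conj(1) + 2*(-1)*conj(1) + 2*(-3)*conj(1)]
      = (1/8)[(11) + (3) + (-6) + (-2) + (-6)] = 0/8 = 0
  <chi_rho, chi_2> = (1/8)[1*(11)*conj(1) + 1*(3)*conj(1) + 2*(-3)*conj(1) + 2*(-1)*conj(-1) + 2*(-3)*conj(-1)]
      = (1/8)[(11) + (3) + (-6) + (2) + (6)] = 16/8 = 2
  <chi_rho, chi_3> = (1/8)[1*(11)*conj(1) + 1*(3)*conj(1) + 2*(-3)*conj(-1) + 2*(-1)*conj(1) + 2*(-3)*conj(-1)]
      = (1/8)[(11) + (3) + (6) + (-2) + (6)] = 24/8 = 3
  <chi_rho, chi_4> = (1/8)[1*(11)*conj(1) + 1*(3)*conj(1) + 2*(-3)*conj(-1) + 2*(-1)*conj(-1) + 2*(-3)*conj(1)]
      = (1/8)[(11) + (3) + (6) + (2) + (-6)] = 16/8 = 2
  <chi_rho, chi_5> = (1/8)[1*(11)*conj(2) + 1*(3)*conj(-2) + 2*(-3)*conj(0) + 2*(-1)*conj(0) + 2*(-3)*conj(0)]
      = (1/8)[(22) + (-6) + (0) + (0) + (0)] = 16/8 = 2
Dimension check: dim(rho) = sum (mult * dim) = 0*1 + 2*1 + 3*1 + 2*1 + 2*2 = 11 = chi_rho(e) = 11.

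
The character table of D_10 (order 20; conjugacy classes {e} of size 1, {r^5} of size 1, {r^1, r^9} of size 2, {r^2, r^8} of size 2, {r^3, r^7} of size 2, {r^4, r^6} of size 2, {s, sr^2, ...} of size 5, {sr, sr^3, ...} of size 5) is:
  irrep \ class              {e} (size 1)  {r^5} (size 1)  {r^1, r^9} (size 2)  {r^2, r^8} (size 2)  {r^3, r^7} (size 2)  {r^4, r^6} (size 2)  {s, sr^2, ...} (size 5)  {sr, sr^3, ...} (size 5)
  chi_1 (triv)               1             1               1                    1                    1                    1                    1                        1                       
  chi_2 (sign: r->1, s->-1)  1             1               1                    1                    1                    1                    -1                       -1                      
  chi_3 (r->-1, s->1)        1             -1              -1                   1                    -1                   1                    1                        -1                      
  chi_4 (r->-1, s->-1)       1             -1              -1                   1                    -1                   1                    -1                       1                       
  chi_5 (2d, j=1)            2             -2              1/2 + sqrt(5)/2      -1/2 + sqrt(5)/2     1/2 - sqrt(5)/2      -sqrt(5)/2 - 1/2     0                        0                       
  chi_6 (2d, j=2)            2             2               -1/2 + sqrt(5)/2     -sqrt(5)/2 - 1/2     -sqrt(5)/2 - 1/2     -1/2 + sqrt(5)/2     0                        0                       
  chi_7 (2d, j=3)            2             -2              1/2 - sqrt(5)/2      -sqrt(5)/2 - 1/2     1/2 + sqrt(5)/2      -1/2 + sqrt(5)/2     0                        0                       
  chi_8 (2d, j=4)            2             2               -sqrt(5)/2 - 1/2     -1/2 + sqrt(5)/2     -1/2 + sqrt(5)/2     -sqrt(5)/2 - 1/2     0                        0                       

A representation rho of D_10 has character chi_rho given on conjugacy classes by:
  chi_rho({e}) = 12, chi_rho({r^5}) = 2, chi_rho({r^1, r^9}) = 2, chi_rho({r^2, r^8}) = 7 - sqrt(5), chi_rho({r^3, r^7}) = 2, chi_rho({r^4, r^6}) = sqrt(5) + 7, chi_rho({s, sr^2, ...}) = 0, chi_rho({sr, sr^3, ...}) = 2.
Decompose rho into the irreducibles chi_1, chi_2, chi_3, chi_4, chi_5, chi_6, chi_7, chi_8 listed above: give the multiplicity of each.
Multiplicities: chi_1: 3, chi_2: 2, chi_3: 1, chi_4: 2, chi_5: 0, chi_6: 1, chi_7: 1, chi_8: 0.

Solution. Use <chi_rho, chi> = (1/|G|) sum_C |C| * chi_rho(C) * conj(chi(C)) with |G| = 20 for each irreducible chi in the table:
  <chi_rho, chi_1> = (1/20)[1*(12)*conj(1) + 1*(2)*conj(1) + 2*(2)*conj(1) + 2*(7 - sqrt(5))*conj(1) + 2*(2)*conj(1) + 2*(sqrt(5) + 7)*conj(1) + 5*(0)*conj(1) + 5*(2)*conj(1)]
      = (1/20)[(12) + (2) + (4) + (14 - 2*sqrt(5)) + (4) + (2*sqrt(5) + 14) + (0) + (10)] = 60/20 = 3
  <chi_rho, chi_2> = (1/20)[1*(12)*conj(1) + 1*(2)*conj(1) + 2*(2)*conj(1) + 2*(7 - sqrt(5))*conj(1) + 2*(2)*conj(1) + 2*(sqrt(5) + 7)*conj(1) + 5*(0)*conj(-1) + 5*(2)*conj(-1)]
      = (1/20)[(12) + (2) + (4) + (14 - 2*sqrt(5)) + (4) + (2*sqrt(5) + 14) + (0) + (-10)] = 40/20 = 2
  <chi_rho, chi_3> = (1/20)[1*(12)*conj(1) + 1*(2)*conj(-1) + 2*(2)*conj(-1) + 2*(7 - sqrt(5))*conj(1) + 2*(2)*conj(-1) + 2*(sqrt(5) + 7)*conj(1) + 5*(0)*conj(1) + 5*(2)*conj(-1)]
      = (1/20)[(12) + (-2) + (-4) + (14 - 2*sqrt(5)) + (-4) + (2*sqrt(5) + 14) + (0) + (-10)] = 20/20 = 1
  <chi_rho, chi_4> = (1/20)[1*(12)*conj(1) + 1*(2)*conj(-1) + 2*(2)*conj(-1) + 2*(7 - sqrt(5))*conj(1) + 2*(2)*conj(-1) + 2*(sqrt(5) + 7)*conj(1) + 5*(0)*conj(-1) + 5*(2)*conj(1)]
      = (1/20)[(12) + (-2) + (-4) + (14 - 2*sqrt(5)) + (-4) + (2*sqrt(5) + 14) + (0) + (10)] = 40/20 = 2
  <chi_rho, chi_5> = (1/20)[1*(12)*conj(2) + 1*(2)*conj(-2) + 2*(2)*conj(1/2 + sqrt(5)/2) + 2*(7 - sqrt(5))*conj(-1/2 + sqrt(5)/2) + 2*(2)*conj(1/2 - sqrt(5)/2) + 2*(sqrt(5) + 7)*conj(-sqrt(5)/2 - 1/2) + 5*(0)*conj(0) + 5*(2)*conj(0)]
      = (1/20)[(24) + (-4) + (2 + 2*sqrt(5)) + (-12 + 8*sqrt(5)) + (2 - 2*sqrt(5)) + (-8*sqrt(5) - 12) + (0) + (0)] = 0/20 = 0
  <chi_rho, chi_6> = (1/20)[1*(12)*conj(2) + 1*(2)*conj(2) + 2*(2)*conj(-1/2 + sqrt(5)/2) + 2*(7 - sqrt(5))*conj(-sqrt(5)/2 - 1/2) + 2*(2)*conj(-sqrt(5)/2 - 1/2) + 2*(sqrt(5) + 7)*conj(-1/2 + sqrt(5)/2) + 5*(0)*conj(0) + 5*(2)*conj(0)]
      = (1/20)[(24) + (4) + (-2 + 2*sqrt(5)) + (-6*sqrt(5) - 2) + (-2*sqrt(5) - 2) + (-2 + 6*sqrt(5)) + (0) + (0)] = 20/20 = 1
  <chi_rho, chi_7> = (1/20)[1*(12)*conj(2) + 1*(2)*conj(-2) + 2*(2)*conj(1/2 - sqrt(5)/2) + 2*(7 - sqrt(5))*conj(-sqrt(5)/2 - 1/2) + 2*(2)*conj(1/2 + sqrt(5)/2) + 2*(sqrt(5) + 7)*conj(-1/2 + sqrt(5)/2) + 5*(0)*conj(0) + 5*(2)*conj(0)]
      = (1/20)[(24) + (-4) + (2 - 2*sqrt(5)) + (-6*sqrt(5) - 2) + (2 + 2*sqrt(5)) + (-2 + 6*sqrt(5)) + (0) + (0)] = 20/20 = 1
  <chi_rho, chi_8> = (1/20)[1*(12)*conj(2) + 1*(2)*conj(2) + 2*(2)*conj(-sqrt(5)/2 - 1/2) + 2*(7 - sqrt(5))*conj(-1/2 + sqrt(5)/2) + 2*(2)*conj(-1/2 + sqrt(5)/2) + 2*(sqrt(5) + 7)*conj(-sqrt(5)/2 - 1/2) + 5*(0)*conj(0) + 5*(2)*conj(0)]
      = (1/20)[(24) + (4) + (-2*sqrt(5) - 2) + (-12 + 8*sqrt(5)) + (-2 + 2*sqrt(5)) + (-8*sqrt(5) - 12) + (0) + (0)] = 0/20 = 0
Dimension check: dim(rho) = sum (mult * dim) = 3*1 + 2*1 + 1*1 + 2*1 + 0*2 + 1*2 + 1*2 + 0*2 = 12 = chi_rho(e) = 12.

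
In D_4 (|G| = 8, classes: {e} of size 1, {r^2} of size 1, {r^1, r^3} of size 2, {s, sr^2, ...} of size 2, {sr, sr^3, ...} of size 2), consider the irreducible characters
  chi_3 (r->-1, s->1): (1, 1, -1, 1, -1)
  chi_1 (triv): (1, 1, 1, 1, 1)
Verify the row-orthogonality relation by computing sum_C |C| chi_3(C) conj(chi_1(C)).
Sum = 0; so <chi_3, chi_1> = 0 (distinct irreducibles are orthogonal).

Solution. Compute term by term over conjugacy classes (|C| * chi_3(C) * conj(chi_1(C))):
  1*(1)*conj(1) + 1*(1)*conj(1) + 2*(-1)*conj(1) + 2*(1)*conj(1) + 2*(-1)*conj(1)
  = (1) + (1) + (-2) + (2) + (-2)
  = 0.
Dividing by |G| = 8 gives 0/8 = 0, matching the row-orthogonality relation <chi_3, chi_1> = [chi_3 = chi_1].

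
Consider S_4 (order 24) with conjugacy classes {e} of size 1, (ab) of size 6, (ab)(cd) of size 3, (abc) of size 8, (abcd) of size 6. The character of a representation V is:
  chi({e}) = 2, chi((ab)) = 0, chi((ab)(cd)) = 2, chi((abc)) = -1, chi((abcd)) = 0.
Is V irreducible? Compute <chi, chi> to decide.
Irreducible: <chi, chi> = 1.

Proof sketch: <chi, chi> = (1/|G|) sum_C |C| * |chi(C)|^2 = (1/24)[1*|2|^2 + 6*|0|^2 + 3*|2|^2 + 8*|-1|^2 + 6*|0|^2]
  = (1/24)[(4) + (0) + (12) + (8) + (0)] = 24/24 = 1.
A character is irreducible iff <chi, chi> = 1, so this representation is irreducible.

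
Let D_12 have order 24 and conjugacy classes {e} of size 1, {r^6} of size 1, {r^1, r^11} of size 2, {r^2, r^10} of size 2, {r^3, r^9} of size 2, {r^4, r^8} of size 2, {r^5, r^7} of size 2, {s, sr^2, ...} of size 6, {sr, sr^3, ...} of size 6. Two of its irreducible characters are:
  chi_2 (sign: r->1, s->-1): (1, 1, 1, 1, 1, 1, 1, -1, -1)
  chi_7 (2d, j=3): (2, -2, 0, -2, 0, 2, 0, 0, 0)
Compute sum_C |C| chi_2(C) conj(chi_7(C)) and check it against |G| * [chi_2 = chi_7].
Sum = 0; so <chi_2, chi_7> = 0 (distinct irreducibles are orthogonal).

Derivation: Compute term by term over conjugacy classes (|C| * chi_2(C) * conj(chi_7(C))):
  1*(1)*conj(2) + 1*(1)*conj(-2) + 2*(1)*conj(0) + 2*(1)*conj(-2) + 2*(1)*conj(0) + 2*(1)*conj(2) + 2*(1)*conj(0) + 6*(-1)*conj(0) + 6*(-1)*conj(0)
  = (2) + (-2) + (0) + (-4) + (0) + (4) + (0) + (0) + (0)
  = 0.
Dividing by |G| = 24 gives 0/24 = 0, matching the row-orthogonality relation <chi_2, chi_7> = [chi_2 = chi_7].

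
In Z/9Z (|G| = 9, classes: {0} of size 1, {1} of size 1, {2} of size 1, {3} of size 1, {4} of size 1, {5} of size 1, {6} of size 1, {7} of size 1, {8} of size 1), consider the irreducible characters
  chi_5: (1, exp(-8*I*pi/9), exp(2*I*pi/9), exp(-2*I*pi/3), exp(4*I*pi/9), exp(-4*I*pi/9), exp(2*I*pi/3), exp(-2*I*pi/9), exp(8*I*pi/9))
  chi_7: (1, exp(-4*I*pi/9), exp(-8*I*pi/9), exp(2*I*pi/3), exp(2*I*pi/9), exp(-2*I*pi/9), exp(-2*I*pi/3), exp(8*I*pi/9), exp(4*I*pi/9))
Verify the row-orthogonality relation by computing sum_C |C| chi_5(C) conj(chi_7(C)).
Sum = 0; so <chi_5, chi_7> = 0 (distinct irreducibles are orthogonal).

Derivation: Compute term by term over conjugacy classes (|C| * chi_5(C) * conj(chi_7(C))):
  1*(1)*conj(1) + 1*(exp(-8*I*pi/9))*conj(exp(-4*I*pi/9)) + 1*(exp(2*I*pi/9))*conj(exp(-8*I*pi/9)) + 1*(exp(-2*I*pi/3))*conj(exp(2*I*pi/3)) + 1*(exp(4*I*pi/9))*conj(exp(2*I*pi/9)) + 1*(exp(-4*I*pi/9))*conj(exp(-2*I*pi/9)) + 1*(exp(2*I*pi/3))*conj(exp(-2*I*pi/3)) + 1*(exp(-2*I*pi/9))*conj(exp(8*I*pi/9)) + 1*(exp(8*I*pi/9))*conj(exp(4*I*pi/9))
  = (1) + (exp(-4*I*pi/9)) + (exp(-8*I*pi/9)) + (exp(2*I*pi/3)) + (exp(2*I*pi/9)) + (exp(-2*I*pi/9)) + (exp(-2*I*pi/3)) + (exp(8*I*pi/9)) + (exp(4*I*pi/9))
  = 0.
(Exp terms are combined using exp(i*s)*conj(exp(i*t)) = exp(i*(s-t)), and sums of them are collapsed using the identity that for every m > 1 the m distinct m-th roots of unity sum to 0, e.g. 1 + exp(2*I*pi/3) + exp(-2*I*pi/3) = 0.)
Dividing by |G| = 9 gives 0/9 = 0, matching the row-orthogonality relation <chi_5, chi_7> = [chi_5 = chi_7].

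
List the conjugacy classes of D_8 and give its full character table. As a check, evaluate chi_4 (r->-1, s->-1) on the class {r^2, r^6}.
Conjugacy classes: {e} of size 1, {r^4} of size 1, {r^1, r^7} of size 2, {r^2, r^6} of size 2, {r^3, r^5} of size 2, {s, sr^2, ...} of size 4, {sr, sr^3, ...} of size 4.
Character table:
  irrep \ class              {e} (size 1)  {r^4} (size 1)  {r^1, r^7} (size 2)  {r^2, r^6} (size 2)  {r^3, r^5} (size 2)  {s, sr^2, ...} (size 4)  {sr, sr^3, ...} (size 4)
  chi_1 (triv)               1             1               1                    1                    1                    1                        1                       
  chi_2 (sign: r->1, s->-1)  1             1               1                    1                    1                    -1                       -1                      
  chi_3 (r->-1, s->1)        1             1               -1                   1                    -1                   1                        -1                      
  chi_4 (r->-1, s->-1)       1             1               -1                   1                    -1                   -1                       1                       
  chi_5 (2d, j=1)            2             -2              sqrt(2)              0                    -sqrt(2)             0                        0                       
  chi_6 (2d, j=2)            2             2               0                    -2                   0                    0                        0                       
  chi_7 (2d, j=3)            2             -2              -sqrt(2)             0                    sqrt(2)              0                        0                       

Spot check: chi_4 (r->-1, s->-1) on {r^2, r^6} = 1.

Justification: D_8 has order 2*8 = 16 with 7 conjugacy classes, hence 7 irreducibles. Sum of squared dims 1 + 1 + 1 + 1 + 4 + 4 + 4 = 16 = |G|. Linear characters come from the abelianisation; the 2-dimensional irreps have character r^k -> 2*cos(2*pi*j*k/8), reflections -> 0.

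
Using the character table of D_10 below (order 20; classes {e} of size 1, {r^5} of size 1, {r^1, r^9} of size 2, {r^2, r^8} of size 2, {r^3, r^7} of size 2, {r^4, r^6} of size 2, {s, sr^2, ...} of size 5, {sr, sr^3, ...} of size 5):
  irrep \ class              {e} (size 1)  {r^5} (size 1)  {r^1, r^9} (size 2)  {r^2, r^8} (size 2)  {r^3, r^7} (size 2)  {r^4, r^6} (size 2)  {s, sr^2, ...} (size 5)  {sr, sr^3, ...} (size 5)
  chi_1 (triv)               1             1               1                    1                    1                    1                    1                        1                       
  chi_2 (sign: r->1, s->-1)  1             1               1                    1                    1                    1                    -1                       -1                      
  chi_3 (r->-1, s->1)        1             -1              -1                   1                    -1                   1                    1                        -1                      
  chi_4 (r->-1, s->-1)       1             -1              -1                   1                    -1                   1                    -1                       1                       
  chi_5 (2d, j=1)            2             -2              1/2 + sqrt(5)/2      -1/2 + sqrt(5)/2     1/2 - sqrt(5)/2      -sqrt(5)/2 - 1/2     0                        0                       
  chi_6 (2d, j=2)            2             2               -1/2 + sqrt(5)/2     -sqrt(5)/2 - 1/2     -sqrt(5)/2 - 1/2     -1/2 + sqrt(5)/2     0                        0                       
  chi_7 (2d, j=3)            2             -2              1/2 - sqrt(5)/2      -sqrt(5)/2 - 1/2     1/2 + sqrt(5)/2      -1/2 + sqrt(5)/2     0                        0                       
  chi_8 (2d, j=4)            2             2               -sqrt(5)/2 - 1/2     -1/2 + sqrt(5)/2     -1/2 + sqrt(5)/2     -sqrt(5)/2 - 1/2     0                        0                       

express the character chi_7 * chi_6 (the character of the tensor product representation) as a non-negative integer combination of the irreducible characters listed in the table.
chi_7 tensor chi_6 = chi_3 + chi_4 + chi_5 (all other irreducibles have multiplicity 0).

Details: The character of a tensor product is the pointwise product (chi_7 * chi_6)(C) = chi_7(C) * chi_6(C):
  {e}: (2)*(2), {r^5}: (-2)*(2), {r^1, r^9}: (1/2 - sqrt(5)/2)*(-1/2 + sqrt(5)/2), {r^2, r^8}: (-sqrt(5)/2 - 1/2)*(-sqrt(5)/2 - 1/2), {r^3, r^7}: (1/2 + sqrt(5)/2)*(-sqrt(5)/2 - 1/2), {r^4, r^6}: (-1/2 + sqrt(5)/2)*(-1/2 + sqrt(5)/2), {s, sr^2, ...}: (0)*(0), {sr, sr^3, ...}: (0)*(0)
so (chi_7 * chi_6) takes values
  {e} -> 4, {r^5} -> -4, {r^1, r^9} -> -3/2 + sqrt(5)/2, {r^2, r^8} -> sqrt(5)/2 + 3/2, {r^3, r^7} -> -3/2 - sqrt(5)/2, {r^4, r^6} -> 3/2 - sqrt(5)/2, {s, sr^2, ...} -> 0, {sr, sr^3, ...} -> 0.
Now take the inner product of this character with each irreducible chi from the table, <chi_7*chi_6, chi> = (1/20) sum_C |C| (chi_7*chi_6)(C) conj(chi(C)):
  <chi_7*chi_6, chi_1> = (1/20)[1*(4)*conj(1) + 1*(-4)*conj(1) + 2*(-3/2 + sqrt(5)/2)*conj(1) + 2*(sqrt(5)/2 + 3/2)*conj(1) + 2*(-3/2 - sqrt(5)/2)*conj(1) + 2*(3/2 - sqrt(5)/2)*conj(1) + 5*(0)*conj(1) + 5*(0)*conj(1)]
      = (1/20)[(4) + (-4) + (-3 + sqrt(5)) + (sqrt(5) + 3) + (-3 - sqrt(5)) + (3 - sqrt(5)) + (0) + (0)] = 0/20 = 0
  <chi_7*chi_6, chi_2> = (1/20)[1*(4)*conj(1) + 1*(-4)*conj(1) + 2*(-3/2 + sqrt(5)/2)*conj(1) + 2*(sqrt(5)/2 + 3/2)*conj(1) + 2*(-3/2 - sqrt(5)/2)*conj(1) + 2*(3/2 - sqrt(5)/2)*conj(1) + 5*(0)*conj(-1) + 5*(0)*conj(-1)]
      = (1/20)[(4) + (-4) + (-3 + sqrt(5)) + (sqrt(5) + 3) + (-3 - sqrt(5)) + (3 - sqrt(5)) + (0) + (0)] = 0/20 = 0
  <chi_7*chi_6, chi_3> = (1/20)[1*(4)*conj(1) + 1*(-4)*conj(-1) + 2*(-3/2 + sqrt(5)/2)*conj(-1) + 2*(sqrt(5)/2 + 3/2)*conj(1) + 2*(-3/2 - sqrt(5)/2)*conj(-1) + 2*(3/2 - sqrt(5)/2)*conj(1) + 5*(0)*conj(1) + 5*(0)*conj(-1)]
      = (1/20)[(4) + (4) + (3 - sqrt(5)) + (sqrt(5) + 3) + (sqrt(5) + 3) + (3 - sqrt(5)) + (0) + (0)] = 20/20 = 1
  <chi_7*chi_6, chi_4> = (1/20)[1*(4)*conj(1) + 1*(-4)*conj(-1) + 2*(-3/2 + sqrt(5)/2)*conj(-1) + 2*(sqrt(5)/2 + 3/2)*conj(1) + 2*(-3/2 - sqrt(5)/2)*conj(-1) + 2*(3/2 - sqrt(5)/2)*conj(1) + 5*(0)*conj(-1) + 5*(0)*conj(1)]
      = (1/20)[(4) + (4) + (3 - sqrt(5)) + (sqrt(5) + 3) + (sqrt(5) + 3) + (3 - sqrt(5)) + (0) + (0)] = 20/20 = 1
  <chi_7*chi_6, chi_5> = (1/20)[1*(4)*conj(2) + 1*(-4)*conj(-2) + 2*(-3/2 + sqrt(5)/2)*conj(1/2 + sqrt(5)/2) + 2*(sqrt(5)/2 + 3/2)*conj(-1/2 + sqrt(5)/2) + 2*(-3/2 - sqrt(5)/2)*conj(1/2 - sqrt(5)/2) + 2*(3/2 - sqrt(5)/2)*conj(-sqrt(5)/2 - 1/2) + 5*(0)*conj(0) + 5*(0)*conj(0)]
      = (1/20)[(8) + (8) + (1 - sqrt(5)) + (1 + sqrt(5)) + (1 + sqrt(5)) + (1 - sqrt(5)) + (0) + (0)] = 20/20 = 1
  <chi_7*chi_6, chi_6> = (1/20)[1*(4)*conj(2) + 1*(-4)*conj(2) + 2*(-3/2 + sqrt(5)/2)*conj(-1/2 + sqrt(5)/2) + 2*(sqrt(5)/2 + 3/2)*conj(-sqrt(5)/2 - 1/2) + 2*(-3/2 - sqrt(5)/2)*conj(-sqrt(5)/2 - 1/2) + 2*(3/2 - sqrt(5)/2)*conj(-1/2 + sqrt(5)/2) + 5*(0)*conj(0) + 5*(0)*conj(0)]
      = (1/20)[(8) + (-8) + (4 - 2*sqrt(5)) + (-2*sqrt(5) - 4) + (4 + 2*sqrt(5)) + (-4 + 2*sqrt(5)) + (0) + (0)] = 0/20 = 0
  <chi_7*chi_6, chi_7> = (1/20)[1*(4)*conj(2) + 1*(-4)*conj(-2) + 2*(-3/2 + sqrt(5)/2)*conj(1/2 - sqrt(5)/2) + 2*(sqrt(5)/2 + 3/2)*conj(-sqrt(5)/2 - 1/2) + 2*(-3/2 - sqrt(5)/2)*conj(1/2 + sqrt(5)/2) + 2*(3/2 - sqrt(5)/2)*conj(-1/2 + sqrt(5)/2) + 5*(0)*conj(0) + 5*(0)*conj(0)]
      = (1/20)[(8) + (8) + (-4 + 2*sqrt(5)) + (-2*sqrt(5) - 4) + (-2*sqrt(5) - 4) + (-4 + 2*sqrt(5)) + (0) + (0)] = 0/20 = 0
  <chi_7*chi_6, chi_8> = (1/20)[1*(4)*conj(2) + 1*(-4)*conj(2) + 2*(-3/2 + sqrt(5)/2)*conj(-sqrt(5)/2 - 1/2) + 2*(sqrt(5)/2 + 3/2)*conj(-1/2 + sqrt(5)/2) + 2*(-3/2 - sqrt(5)/2)*conj(-1/2 + sqrt(5)/2) + 2*(3/2 - sqrt(5)/2)*conj(-sqrt(5)/2 - 1/2) + 5*(0)*conj(0) + 5*(0)*conj(0)]
      = (1/20)[(8) + (-8) + (-1 + sqrt(5)) + (1 + sqrt(5)) + (-sqrt(5) - 1) + (1 - sqrt(5)) + (0) + (0)] = 0/20 = 0
Hence the multiplicities are chi_3: 1, chi_4: 1, chi_5: 1. Dimension check: dim(chi_7)*dim(chi_6) = 2*2 = 4 and sum (mult * dim) = 1*1 + 1*1 + 1*2 = 4.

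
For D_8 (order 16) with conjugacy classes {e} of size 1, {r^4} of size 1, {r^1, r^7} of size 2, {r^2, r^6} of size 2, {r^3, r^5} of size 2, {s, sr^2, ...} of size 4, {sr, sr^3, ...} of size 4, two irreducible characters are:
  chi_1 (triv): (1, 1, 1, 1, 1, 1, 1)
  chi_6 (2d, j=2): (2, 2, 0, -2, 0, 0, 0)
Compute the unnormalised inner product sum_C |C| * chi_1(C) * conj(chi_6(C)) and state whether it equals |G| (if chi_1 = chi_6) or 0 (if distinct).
Sum = 0; so <chi_1, chi_6> = 0 (distinct irreducibles are orthogonal).

Compute term by term over conjugacy classes (|C| * chi_1(C) * conj(chi_6(C))):
  1*(1)*conj(2) + 1*(1)*conj(2) + 2*(1)*conj(0) + 2*(1)*conj(-2) + 2*(1)*conj(0) + 4*(1)*conj(0) + 4*(1)*conj(0)
  = (2) + (2) + (0) + (-4) + (0) + (0) + (0)
  = 0.
Dividing by |G| = 16 gives 0/16 = 0, matching the row-orthogonality relation <chi_1, chi_6> = [chi_1 = chi_6].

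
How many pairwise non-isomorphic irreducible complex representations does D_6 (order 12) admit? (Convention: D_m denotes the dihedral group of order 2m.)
6

Derivation: The number of irreducible complex representations of a finite group equals its number of conjugacy classes. D_6 has 6 conjugacy classes (n/2 + 3 for n even), so D_6 (order 12) has exactly 6 irreducible complex representations.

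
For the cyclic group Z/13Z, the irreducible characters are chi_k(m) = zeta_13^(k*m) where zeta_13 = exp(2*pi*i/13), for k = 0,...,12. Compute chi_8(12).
chi_8(12) = zeta_13^96 = exp(10*I*pi/13)

Derivation: chi_8(12) = zeta_13^(8*12) = zeta_13^96. Since zeta_13^13 = 1, this equals zeta_13^5 = exp(2*pi*i*5/13) = exp(10*I*pi/13).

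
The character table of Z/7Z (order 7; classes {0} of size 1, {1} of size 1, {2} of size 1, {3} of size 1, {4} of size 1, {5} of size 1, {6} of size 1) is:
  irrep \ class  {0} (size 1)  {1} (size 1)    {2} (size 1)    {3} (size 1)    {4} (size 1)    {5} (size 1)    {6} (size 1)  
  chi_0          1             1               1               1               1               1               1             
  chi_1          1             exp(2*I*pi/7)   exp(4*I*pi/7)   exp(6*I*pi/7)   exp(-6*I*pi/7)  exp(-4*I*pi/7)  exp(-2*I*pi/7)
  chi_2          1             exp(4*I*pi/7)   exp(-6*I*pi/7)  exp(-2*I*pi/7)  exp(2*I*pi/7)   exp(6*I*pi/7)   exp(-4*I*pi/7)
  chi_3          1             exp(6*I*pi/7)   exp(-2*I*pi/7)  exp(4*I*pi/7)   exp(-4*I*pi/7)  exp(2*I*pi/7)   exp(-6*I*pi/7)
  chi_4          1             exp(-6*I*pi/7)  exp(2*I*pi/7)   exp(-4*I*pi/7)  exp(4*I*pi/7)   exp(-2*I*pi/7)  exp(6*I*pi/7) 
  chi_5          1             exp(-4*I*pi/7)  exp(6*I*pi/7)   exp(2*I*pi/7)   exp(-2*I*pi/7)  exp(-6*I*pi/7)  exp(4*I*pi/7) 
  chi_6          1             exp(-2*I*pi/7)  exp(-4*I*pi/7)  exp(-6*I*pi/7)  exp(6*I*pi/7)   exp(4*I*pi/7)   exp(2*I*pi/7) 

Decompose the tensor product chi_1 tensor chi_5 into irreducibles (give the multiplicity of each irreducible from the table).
chi_1 tensor chi_5 = chi_6 (all other irreducibles have multiplicity 0).

Working: The character of a tensor product is the pointwise product (chi_1 * chi_5)(C) = chi_1(C) * chi_5(C):
  {0}: (1)*(1), {1}: (exp(2*I*pi/7))*(exp(-4*I*pi/7)), {2}: (exp(4*I*pi/7))*(exp(6*I*pi/7)), {3}: (exp(6*I*pi/7))*(exp(2*I*pi/7)), {4}: (exp(-6*I*pi/7))*(exp(-2*I*pi/7)), {5}: (exp(-4*I*pi/7))*(exp(-6*I*pi/7)), {6}: (exp(-2*I*pi/7))*(exp(4*I*pi/7))
so (chi_1 * chi_5) takes values
  {0} -> 1, {1} -> exp(-2*I*pi/7), {2} -> exp(-4*I*pi/7), {3} -> exp(-6*I*pi/7), {4} -> exp(6*I*pi/7), {5} -> exp(4*I*pi/7), {6} -> exp(2*I*pi/7).
Now take the inner product of this character with each irreducible chi from the table, <chi_1*chi_5, chi> = (1/7) sum_C |C| (chi_1*chi_5)(C) conj(chi(C)):
  <chi_1*chi_5, chi_0> = (1/7)[1*(1)*conj(1) + 1*(exp(-2*I*pi/7))*conj(1) + 1*(exp(-4*I*pi/7))*conj(1) + 1*(exp(-6*I*pi/7))*conj(1) + 1*(exp(6*I*pi/7))*conj(1) + 1*(exp(4*I*pi/7))*conj(1) + 1*(exp(2*I*pi/7))*conj(1)]
      = (1/7)[(1) + (exp(-2*I*pi/7)) + (exp(-4*I*pi/7)) + (exp(-6*I*pi/7)) + (exp(6*I*pi/7)) + (exp(4*I*pi/7)) + (exp(2*I*pi/7))] = 0/7 = 0
  <chi_1*chi_5, chi_1> = (1/7)[1*(1)*conj(1) + 1*(exp(-2*I*pi/7))*conj(exp(2*I*pi/7)) + 1*(exp(-4*I*pi/7))*conj(exp(4*I*pi/7)) + 1*(exp(-6*I*pi/7))*conj(exp(6*I*pi/7)) + 1*(exp(6*I*pi/7))*conj(exp(-6*I*pi/7)) + 1*(exp(4*I*pi/7))*conj(exp(-4*I*pi/7)) + 1*(exp(2*I*pi/7))*conj(exp(-2*I*pi/7))]
      = (1/7)[(1) + (exp(-4*I*pi/7)) + (exp(6*I*pi/7)) + (exp(2*I*pi/7)) + (exp(-2*I*pi/7)) + (exp(-6*I*pi/7)) + (exp(4*I*pi/7))] = 0/7 = 0
  <chi_1*chi_5, chi_2> = (1/7)[1*(1)*conj(1) + 1*(exp(-2*I*pi/7))*conj(exp(4*I*pi/7)) + 1*(exp(-4*I*pi/7))*conj(exp(-6*I*pi/7)) + 1*(exp(-6*I*pi/7))*conj(exp(-2*I*pi/7)) + 1*(exp(6*I*pi/7))*conj(exp(2*I*pi/7)) + 1*(exp(4*I*pi/7))*conj(exp(6*I*pi/7)) + 1*(exp(2*I*pi/7))*conj(exp(-4*I*pi/7))]
      = (1/7)[(1) + (exp(-6*I*pi/7)) + (exp(2*I*pi/7)) + (exp(-4*I*pi/7)) + (exp(4*I*pi/7)) + (exp(-2*I*pi/7)) + (exp(6*I*pi/7))] = 0/7 = 0
  <chi_1*chi_5, chi_3> = (1/7)[1*(1)*conj(1) + 1*(exp(-2*I*pi/7))*conj(exp(6*I*pi/7)) + 1*(exp(-4*I*pi/7))*conj(exp(-2*I*pi/7)) + 1*(exp(-6*I*pi/7))*conj(exp(4*I*pi/7)) + 1*(exp(6*I*pi/7))*conj(exp(-4*I*pi/7)) + 1*(exp(4*I*pi/7))*conj(exp(2*I*pi/7)) + 1*(exp(2*I*pi/7))*conj(exp(-6*I*pi/7))]
      = (1/7)[(1) + (exp(6*I*pi/7)) + (exp(-2*I*pi/7)) + (exp(4*I*pi/7)) + (exp(-4*I*pi/7)) + (exp(2*I*pi/7)) + (exp(-6*I*pi/7))] = 0/7 = 0
  <chi_1*chi_5, chi_4> = (1/7)[1*(1)*conj(1) + 1*(exp(-2*I*pi/7))*conj(exp(-6*I*pi/7)) + 1*(exp(-4*I*pi/7))*conj(exp(2*I*pi/7)) + 1*(exp(-6*I*pi/7))*conj(exp(-4*I*pi/7)) + 1*(exp(6*I*pi/7))*conj(exp(4*I*pi/7)) + 1*(exp(4*I*pi/7))*conj(exp(-2*I*pi/7)) + 1*(exp(2*I*pi/7))*conj(exp(6*I*pi/7))]
      = (1/7)[(1) + (exp(4*I*pi/7)) + (exp(-6*I*pi/7)) + (exp(-2*I*pi/7)) + (exp(2*I*pi/7)) + (exp(6*I*pi/7)) + (exp(-4*I*pi/7))] = 0/7 = 0
  <chi_1*chi_5, chi_5> = (1/7)[1*(1)*conj(1) + 1*(exp(-2*I*pi/7))*conj(exp(-4*I*pi/7)) + 1*(exp(-4*I*pi/7))*conj(exp(6*I*pi/7)) + 1*(exp(-6*I*pi/7))*conj(exp(2*I*pi/7)) + 1*(exp(6*I*pi/7))*conj(exp(-2*I*pi/7)) + 1*(exp(4*I*pi/7))*conj(exp(-6*I*pi/7)) + 1*(exp(2*I*pi/7))*conj(exp(4*I*pi/7))]
      = (1/7)[(1) + (exp(2*I*pi/7)) + (exp(4*I*pi/7)) + (exp(6*I*pi/7)) + (exp(-6*I*pi/7)) + (exp(-4*I*pi/7)) + (exp(-2*I*pi/7))] = 0/7 = 0
  <chi_1*chi_5, chi_6> = (1/7)[1*(1)*conj(1) + 1*(exp(-2*I*pi/7))*conj(exp(-2*I*pi/7)) + 1*(exp(-4*I*pi/7))*conj(exp(-4*I*pi/7)) + 1*(exp(-6*I*pi/7))*conj(exp(-6*I*pi/7)) + 1*(exp(6*I*pi/7))*conj(exp(6*I*pi/7)) + 1*(exp(4*I*pi/7))*conj(exp(4*I*pi/7)) + 1*(exp(2*I*pi/7))*conj(exp(2*I*pi/7))]
      = (1/7)[(1) + (1) + (1) + (1) + (1) + (1) + (1)] = 7/7 = 1
(Exp terms are combined using exp(i*s)*conj(exp(i*t)) = exp(i*(s-t)), and sums of them are collapsed using the identity that for every m > 1 the m distinct m-th roots of unity sum to 0, e.g. 1 + exp(2*I*pi/3) + exp(-2*I*pi/3) = 0.)
Hence the multiplicities are chi_6: 1. Dimension check: dim(chi_1)*dim(chi_5) = 1*1 = 1 and sum (mult * dim) = 1*1 = 1.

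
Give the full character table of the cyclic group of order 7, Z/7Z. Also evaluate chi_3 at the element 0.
Character table of Z/7Z (irreps indexed chi_0,...,chi_6 with chi_k(m) = zeta_7^(k*m), zeta_7 = exp(2*pi*i/7)):
  irrep \ class  {0} (size 1)  {1} (size 1)    {2} (size 1)    {3} (size 1)    {4} (size 1)    {5} (size 1)    {6} (size 1)  
  chi_0          1             1               1               1               1               1               1             
  chi_1          1             exp(2*I*pi/7)   exp(4*I*pi/7)   exp(6*I*pi/7)   exp(-6*I*pi/7)  exp(-4*I*pi/7)  exp(-2*I*pi/7)
  chi_2          1             exp(4*I*pi/7)   exp(-6*I*pi/7)  exp(-2*I*pi/7)  exp(2*I*pi/7)   exp(6*I*pi/7)   exp(-4*I*pi/7)
  chi_3          1             exp(6*I*pi/7)   exp(-2*I*pi/7)  exp(4*I*pi/7)   exp(-4*I*pi/7)  exp(2*I*pi/7)   exp(-6*I*pi/7)
  chi_4          1             exp(-6*I*pi/7)  exp(2*I*pi/7)   exp(-4*I*pi/7)  exp(4*I*pi/7)   exp(-2*I*pi/7)  exp(6*I*pi/7) 
  chi_5          1             exp(-4*I*pi/7)  exp(6*I*pi/7)   exp(2*I*pi/7)   exp(-2*I*pi/7)  exp(-6*I*pi/7)  exp(4*I*pi/7) 
  chi_6          1             exp(-2*I*pi/7)  exp(-4*I*pi/7)  exp(-6*I*pi/7)  exp(6*I*pi/7)   exp(4*I*pi/7)   exp(2*I*pi/7) 

Spot check: chi_3(0) = zeta_7^(3*0) = zeta_7^0 = 1.

Argument: Z/7Z is abelian, so all 7 irreducible complex representations are 1-dimensional. They are given by chi_k(m) = zeta_7^(k*m) for k = 0,...,6. Row orthogonality: sum_m chi_k(m) conj(chi_l(m)) = 7 * [k = l].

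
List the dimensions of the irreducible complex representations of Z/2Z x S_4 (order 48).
Dimensions: 1, 1, 1, 1, 2, 2, 3, 3, 3, 3

Explanation: There are 10 irreducibles (= number of conjugacy classes). Their dimensions d_i satisfy sum d_i^2 = |G| = 48: 1 + 1 + 1 + 1 + 4 + 4 + 9 + 9 + 9 + 9 = 48. (For the product with Z/2Z: each of the 2 1-dim characters of Z/2Z tensors with each irrep of S_4, giving 2 copies of each S_4-dimension.)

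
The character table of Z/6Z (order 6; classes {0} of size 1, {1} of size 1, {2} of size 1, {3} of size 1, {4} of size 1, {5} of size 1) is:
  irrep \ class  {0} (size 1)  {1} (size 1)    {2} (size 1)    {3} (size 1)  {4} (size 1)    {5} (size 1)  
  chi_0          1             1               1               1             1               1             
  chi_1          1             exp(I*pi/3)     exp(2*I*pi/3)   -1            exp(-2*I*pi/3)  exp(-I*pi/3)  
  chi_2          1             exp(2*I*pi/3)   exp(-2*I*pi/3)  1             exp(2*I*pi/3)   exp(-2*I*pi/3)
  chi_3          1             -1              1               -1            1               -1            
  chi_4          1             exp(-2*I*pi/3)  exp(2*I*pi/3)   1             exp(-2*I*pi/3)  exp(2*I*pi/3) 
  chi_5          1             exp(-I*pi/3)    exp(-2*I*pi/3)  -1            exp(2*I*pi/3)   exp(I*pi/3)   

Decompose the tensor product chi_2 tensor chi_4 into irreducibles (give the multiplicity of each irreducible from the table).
chi_2 tensor chi_4 = chi_0 (all other irreducibles have multiplicity 0).

Proof sketch: The character of a tensor product is the pointwise product (chi_2 * chi_4)(C) = chi_2(C) * chi_4(C):
  {0}: (1)*(1), {1}: (exp(2*I*pi/3))*(exp(-2*I*pi/3)), {2}: (exp(-2*I*pi/3))*(exp(2*I*pi/3)), {3}: (1)*(1), {4}: (exp(2*I*pi/3))*(exp(-2*I*pi/3)), {5}: (exp(-2*I*pi/3))*(exp(2*I*pi/3))
so (chi_2 * chi_4) takes values
  {0} -> 1, {1} -> 1, {2} -> 1, {3} -> 1, {4} -> 1, {5} -> 1.
Now take the inner product of this character with each irreducible chi from the table, <chi_2*chi_4, chi> = (1/6) sum_C |C| (chi_2*chi_4)(C) conj(chi(C)):
  <chi_2*chi_4, chi_0> = (1/6)[1*(1)*conj(1) + 1*(1)*conj(1) + 1*(1)*conj(1) + 1*(1)*conj(1) + 1*(1)*conj(1) + 1*(1)*conj(1)]
      = (1/6)[(1) + (1) + (1) + (1) + (1) + (1)] = 6/6 = 1
  <chi_2*chi_4, chi_1> = (1/6)[1*(1)*conj(1) + 1*(1)*conj(exp(I*pi/3)) + 1*(1)*conj(exp(2*I*pi/3)) + 1*(1)*conj(-1) + 1*(1)*conj(exp(-2*I*pi/3)) + 1*(1)*conj(exp(-I*pi/3))]
      = (1/6)[(1) + (exp(-I*pi/3)) + (exp(-2*I*pi/3)) + (-1) + (exp(2*I*pi/3)) + (exp(I*pi/3))] = 0/6 = 0
  <chi_2*chi_4, chi_2> = (1/6)[1*(1)*conj(1) + 1*(1)*conj(exp(2*I*pi/3)) + 1*(1)*conj(exp(-2*I*pi/3)) + 1*(1)*conj(1) + 1*(1)*conj(exp(2*I*pi/3)) + 1*(1)*conj(exp(-2*I*pi/3))]
      = (1/6)[(1) + (exp(-2*I*pi/3)) + (exp(2*I*pi/3)) + (1) + (exp(-2*I*pi/3)) + (exp(2*I*pi/3))] = 0/6 = 0
  <chi_2*chi_4, chi_3> = (1/6)[1*(1)*conj(1) + 1*(1)*conj(-1) + 1*(1)*conj(1) + 1*(1)*conj(-1) + 1*(1)*conj(1) + 1*(1)*conj(-1)]
      = (1/6)[(1) + (-1) + (1) + (-1) + (1) + (-1)] = 0/6 = 0
  <chi_2*chi_4, chi_4> = (1/6)[1*(1)*conj(1) + 1*(1)*conj(exp(-2*I*pi/3)) + 1*(1)*conj(exp(2*I*pi/3)) + 1*(1)*conj(1) + 1*(1)*conj(exp(-2*I*pi/3)) + 1*(1)*conj(exp(2*I*pi/3))]
      = (1/6)[(1) + (exp(2*I*pi/3)) + (exp(-2*I*pi/3)) + (1) + (exp(2*I*pi/3)) + (exp(-2*I*pi/3))] = 0/6 = 0
  <chi_2*chi_4, chi_5> = (1/6)[1*(1)*conj(1) + 1*(1)*conj(exp(-I*pi/3)) + 1*(1)*conj(exp(-2*I*pi/3)) + 1*(1)*conj(-1) + 1*(1)*conj(exp(2*I*pi/3)) + 1*(1)*conj(exp(I*pi/3))]
      = (1/6)[(1) + (exp(I*pi/3)) + (exp(2*I*pi/3)) + (-1) + (exp(-2*I*pi/3)) + (exp(-I*pi/3))] = 0/6 = 0
(Exp terms are combined using exp(i*s)*conj(exp(i*t)) = exp(i*(s-t)), and sums of them are collapsed using the identity that for every m > 1 the m distinct m-th roots of unity sum to 0, e.g. 1 + exp(2*I*pi/3) + exp(-2*I*pi/3) = 0.)
Hence the multiplicities are chi_0: 1. Dimension check: dim(chi_2)*dim(chi_4) = 1*1 = 1 and sum (mult * dim) = 1*1 = 1.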